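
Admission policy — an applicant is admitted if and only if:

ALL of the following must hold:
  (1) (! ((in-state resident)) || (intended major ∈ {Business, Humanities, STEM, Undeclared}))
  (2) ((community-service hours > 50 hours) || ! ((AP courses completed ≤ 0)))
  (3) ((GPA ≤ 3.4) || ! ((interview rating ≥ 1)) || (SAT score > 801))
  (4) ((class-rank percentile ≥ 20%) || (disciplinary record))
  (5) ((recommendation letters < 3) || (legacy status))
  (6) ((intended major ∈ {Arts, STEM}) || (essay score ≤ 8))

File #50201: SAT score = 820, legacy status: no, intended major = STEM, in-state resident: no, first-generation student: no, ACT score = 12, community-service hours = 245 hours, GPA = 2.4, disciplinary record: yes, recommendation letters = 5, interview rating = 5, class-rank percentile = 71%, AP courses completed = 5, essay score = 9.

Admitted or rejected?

Rejected

Atomic conditions:
  in-state resident: no → false
  intended major ∈ {Business, Humanities, STEM, Undeclared}: STEM is in the set → true
  community-service hours > 50 hours: 245 > 50 is true
  AP courses completed ≤ 0: 5 ≤ 0 is false
  GPA ≤ 3.4: 2.4 ≤ 3.4 is true
  interview rating ≥ 1: 5 ≥ 1 is true
  SAT score > 801: 820 > 801 is true
  class-rank percentile ≥ 20%: 71 ≥ 20 is true
  disciplinary record: yes → true
  recommendation letters < 3: 5 < 3 is false
  legacy status: no → false
  intended major ∈ {Arts, STEM}: STEM is in the set → true
  essay score ≤ 8: 9 ≤ 8 is false
Combine:
[1.1] NOT false = true
[1] true OR true = true
[2.2] NOT false = true
[2] true OR true = true
[3.2] NOT true = false
[3] true OR false OR true = true
[4] true OR true = true
[5] false OR false = false
[6] true OR false = true
[root] true AND true AND true AND true AND false AND true = false
Overall: false → rejected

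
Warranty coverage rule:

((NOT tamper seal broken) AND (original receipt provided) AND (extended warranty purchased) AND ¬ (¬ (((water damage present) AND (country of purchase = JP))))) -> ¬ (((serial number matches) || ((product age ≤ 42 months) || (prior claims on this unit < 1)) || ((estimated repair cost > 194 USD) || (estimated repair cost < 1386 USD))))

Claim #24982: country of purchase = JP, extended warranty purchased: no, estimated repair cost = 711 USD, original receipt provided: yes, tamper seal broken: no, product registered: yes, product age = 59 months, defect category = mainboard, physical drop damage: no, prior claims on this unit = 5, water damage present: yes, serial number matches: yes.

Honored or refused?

Honored

Atomic conditions:
  NOT tamper seal broken: no → true
  original receipt provided: yes → true
  extended warranty purchased: no → false
  water damage present: yes → true
  country of purchase = JP: JP == JP is true
  serial number matches: yes → true
  product age ≤ 42 months: 59 ≤ 42 is false
  prior claims on this unit < 1: 5 < 1 is false
  estimated repair cost > 194 USD: 711 > 194 is true
  estimated repair cost < 1386 USD: 711 < 1386 is true
Combine:
[1.4.1.1] true AND true = true
[1.4.1] NOT true = false
[1.4] NOT false = true
[1] true AND true AND false AND true = false
[2.1.2] false OR false = false
[2.1.3] true OR true = true
[2.1] true OR false OR true = true
[2] NOT true = false
[root] false → false (antecedent false ⇒ implication holds) = true
Overall: true → honored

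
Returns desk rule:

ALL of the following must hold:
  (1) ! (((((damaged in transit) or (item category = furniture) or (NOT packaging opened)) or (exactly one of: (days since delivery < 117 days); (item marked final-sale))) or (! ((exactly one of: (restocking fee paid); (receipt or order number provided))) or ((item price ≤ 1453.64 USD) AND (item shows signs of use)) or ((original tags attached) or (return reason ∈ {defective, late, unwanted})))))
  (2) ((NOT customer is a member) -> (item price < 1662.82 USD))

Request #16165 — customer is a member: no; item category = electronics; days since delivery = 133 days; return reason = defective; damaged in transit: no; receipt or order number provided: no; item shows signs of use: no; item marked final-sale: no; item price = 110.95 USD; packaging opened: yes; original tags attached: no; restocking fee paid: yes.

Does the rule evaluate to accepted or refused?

Atomic conditions:
  damaged in transit: no → false
  item category = furniture: electronics == furniture is false
  NOT packaging opened: yes → false
  days since delivery < 117 days: 133 < 117 is false
  item marked final-sale: no → false
  restocking fee paid: yes → true
  receipt or order number provided: no → false
  item price ≤ 1453.64 USD: 110.95 ≤ 1453.64 is true
  item shows signs of use: no → false
  original tags attached: no → false
  return reason ∈ {defective, late, unwanted}: defective is in the set → true
  NOT customer is a member: no → true
  item price < 1662.82 USD: 110.95 < 1662.82 is true
Combine:
[1.1.1.1] false OR false OR false = false
[1.1.1.2] exactly-one(false, false) = false
[1.1.1] false OR false = false
[1.1.2.1.1] exactly-one(true, false) = true
[1.1.2.1] NOT true = false
[1.1.2.2] true AND false = false
[1.1.2.3] false OR true = true
[1.1.2] false OR false OR true = true
[1.1] false OR true = true
[1] NOT true = false
[2] true → true = true
[root] false AND true = false
Overall: false → refused

Refused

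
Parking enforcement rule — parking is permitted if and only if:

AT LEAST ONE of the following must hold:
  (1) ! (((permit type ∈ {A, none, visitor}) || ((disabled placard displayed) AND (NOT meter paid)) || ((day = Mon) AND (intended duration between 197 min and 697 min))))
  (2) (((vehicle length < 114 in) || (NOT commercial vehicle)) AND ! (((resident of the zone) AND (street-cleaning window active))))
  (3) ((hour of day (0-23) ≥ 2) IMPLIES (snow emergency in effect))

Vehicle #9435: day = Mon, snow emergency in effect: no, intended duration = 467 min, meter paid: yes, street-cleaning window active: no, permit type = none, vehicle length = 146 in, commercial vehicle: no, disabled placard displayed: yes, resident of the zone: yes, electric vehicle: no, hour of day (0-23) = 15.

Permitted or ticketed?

Permitted

Atomic conditions:
  permit type ∈ {A, none, visitor}: none is in the set → true
  disabled placard displayed: yes → true
  NOT meter paid: yes → false
  day = Mon: Mon == Mon is true
  intended duration between 197 min and 697 min: 467 in [197, 697] is true
  vehicle length < 114 in: 146 < 114 is false
  NOT commercial vehicle: no → true
  resident of the zone: yes → true
  street-cleaning window active: no → false
  hour of day (0-23) ≥ 2: 15 ≥ 2 is true
  snow emergency in effect: no → false
Combine:
[1.1.2] true AND false = false
[1.1.3] true AND true = true
[1.1] true OR false OR true = true
[1] NOT true = false
[2.1] false OR true = true
[2.2.1] true AND false = false
[2.2] NOT false = true
[2] true AND true = true
[3] true → false = false
[root] false OR true OR false = true
Overall: true → permitted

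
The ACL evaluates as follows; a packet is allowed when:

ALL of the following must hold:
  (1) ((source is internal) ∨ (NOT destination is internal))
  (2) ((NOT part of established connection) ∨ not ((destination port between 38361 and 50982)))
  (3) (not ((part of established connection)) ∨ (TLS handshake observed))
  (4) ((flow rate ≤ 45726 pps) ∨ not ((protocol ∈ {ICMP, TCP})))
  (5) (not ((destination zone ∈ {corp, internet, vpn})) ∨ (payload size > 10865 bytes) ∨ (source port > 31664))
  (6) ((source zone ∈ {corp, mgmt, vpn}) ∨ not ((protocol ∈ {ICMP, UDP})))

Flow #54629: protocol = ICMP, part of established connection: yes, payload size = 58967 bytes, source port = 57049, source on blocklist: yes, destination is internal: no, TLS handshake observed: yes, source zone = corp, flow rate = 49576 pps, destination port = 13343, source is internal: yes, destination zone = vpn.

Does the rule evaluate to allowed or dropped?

Atomic conditions:
  source is internal: yes → true
  NOT destination is internal: no → true
  NOT part of established connection: yes → false
  destination port between 38361 and 50982: 13343 in [38361, 50982] is false
  part of established connection: yes → true
  TLS handshake observed: yes → true
  flow rate ≤ 45726 pps: 49576 ≤ 45726 is false
  protocol ∈ {ICMP, TCP}: ICMP is in the set → true
  destination zone ∈ {corp, internet, vpn}: vpn is in the set → true
  payload size > 10865 bytes: 58967 > 10865 is true
  source port > 31664: 57049 > 31664 is true
  source zone ∈ {corp, mgmt, vpn}: corp is in the set → true
  protocol ∈ {ICMP, UDP}: ICMP is in the set → true
Combine:
[1] true OR true = true
[2.2] NOT false = true
[2] false OR true = true
[3.1] NOT true = false
[3] false OR true = true
[4.2] NOT true = false
[4] false OR false = false
[5.1] NOT true = false
[5] false OR true OR true = true
[6.2] NOT true = false
[6] true OR false = true
[root] true AND true AND true AND false AND true AND true = false
Overall: false → dropped

Dropped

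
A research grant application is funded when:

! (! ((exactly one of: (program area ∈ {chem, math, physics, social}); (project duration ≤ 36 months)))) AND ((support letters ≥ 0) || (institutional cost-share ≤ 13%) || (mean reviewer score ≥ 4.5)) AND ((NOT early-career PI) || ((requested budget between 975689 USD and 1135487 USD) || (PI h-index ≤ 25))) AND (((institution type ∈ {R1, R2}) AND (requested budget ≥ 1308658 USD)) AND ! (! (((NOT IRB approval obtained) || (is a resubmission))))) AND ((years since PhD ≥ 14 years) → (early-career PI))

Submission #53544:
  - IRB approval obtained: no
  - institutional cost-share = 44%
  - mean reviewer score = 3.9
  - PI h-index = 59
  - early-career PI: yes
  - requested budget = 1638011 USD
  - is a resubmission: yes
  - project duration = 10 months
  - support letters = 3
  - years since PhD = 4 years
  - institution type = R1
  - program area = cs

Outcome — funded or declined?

Atomic conditions:
  program area ∈ {chem, math, physics, social}: cs is not in the set → false
  project duration ≤ 36 months: 10 ≤ 36 is true
  support letters ≥ 0: 3 ≥ 0 is true
  institutional cost-share ≤ 13%: 44 ≤ 13 is false
  mean reviewer score ≥ 4.5: 3.9 ≥ 4.5 is false
  NOT early-career PI: yes → false
  requested budget between 975689 USD and 1135487 USD: 1638011 in [975689, 1135487] is false
  PI h-index ≤ 25: 59 ≤ 25 is false
  institution type ∈ {R1, R2}: R1 is in the set → true
  requested budget ≥ 1308658 USD: 1638011 ≥ 1308658 is true
  NOT IRB approval obtained: no → true
  is a resubmission: yes → true
  years since PhD ≥ 14 years: 4 ≥ 14 is false
  early-career PI: yes → true
Combine:
[1.1.1] exactly-one(false, true) = true
[1.1] NOT true = false
[1] NOT false = true
[2] true OR false OR false = true
[3.2] false OR false = false
[3] false OR false = false
[4.1] true AND true = true
[4.2.1.1] true OR true = true
[4.2.1] NOT true = false
[4.2] NOT false = true
[4] true AND true = true
[5] false → true (antecedent false ⇒ implication holds) = true
[root] true AND true AND false AND true AND true = false
Overall: false → declined

Declined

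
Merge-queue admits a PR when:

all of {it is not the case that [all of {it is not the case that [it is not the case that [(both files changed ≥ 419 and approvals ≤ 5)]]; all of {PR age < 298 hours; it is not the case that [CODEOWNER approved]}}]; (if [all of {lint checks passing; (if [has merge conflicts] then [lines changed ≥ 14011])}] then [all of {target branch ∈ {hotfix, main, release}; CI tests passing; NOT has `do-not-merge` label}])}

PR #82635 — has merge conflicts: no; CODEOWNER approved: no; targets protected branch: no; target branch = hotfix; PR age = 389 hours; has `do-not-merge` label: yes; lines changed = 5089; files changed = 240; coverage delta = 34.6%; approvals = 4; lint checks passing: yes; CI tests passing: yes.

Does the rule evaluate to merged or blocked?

Blocked

Atomic conditions:
  files changed ≥ 419: 240 ≥ 419 is false
  approvals ≤ 5: 4 ≤ 5 is true
  PR age < 298 hours: 389 < 298 is false
  CODEOWNER approved: no → false
  lint checks passing: yes → true
  has merge conflicts: no → false
  lines changed ≥ 14011: 5089 ≥ 14011 is false
  target branch ∈ {hotfix, main, release}: hotfix is in the set → true
  CI tests passing: yes → true
  NOT has `do-not-merge` label: yes → false
Combine:
[1.1.1.1.1] false AND true = false
[1.1.1.1] NOT false = true
[1.1.1] NOT true = false
[1.1.2.2] NOT false = true
[1.1.2] false AND true = false
[1.1] false AND false = false
[1] NOT false = true
[2.1.2] false → false (antecedent false ⇒ implication holds) = true
[2.1] true AND true = true
[2.2] true AND true AND false = false
[2] true → false = false
[root] true AND false = false
Overall: false → blocked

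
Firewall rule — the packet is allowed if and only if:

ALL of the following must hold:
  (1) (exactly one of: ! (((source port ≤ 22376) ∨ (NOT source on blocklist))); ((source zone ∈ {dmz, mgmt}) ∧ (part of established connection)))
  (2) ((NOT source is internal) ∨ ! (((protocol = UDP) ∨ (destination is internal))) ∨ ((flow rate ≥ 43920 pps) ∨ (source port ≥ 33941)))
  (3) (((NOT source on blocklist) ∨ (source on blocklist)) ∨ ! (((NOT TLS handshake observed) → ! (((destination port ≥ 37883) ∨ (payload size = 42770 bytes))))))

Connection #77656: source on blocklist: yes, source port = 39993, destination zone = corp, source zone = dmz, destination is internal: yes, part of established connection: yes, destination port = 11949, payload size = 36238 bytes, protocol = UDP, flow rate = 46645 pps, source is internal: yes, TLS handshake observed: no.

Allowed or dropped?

Atomic conditions:
  source port ≤ 22376: 39993 ≤ 22376 is false
  NOT source on blocklist: yes → false
  source zone ∈ {dmz, mgmt}: dmz is in the set → true
  part of established connection: yes → true
  NOT source is internal: yes → false
  protocol = UDP: UDP == UDP is true
  destination is internal: yes → true
  flow rate ≥ 43920 pps: 46645 ≥ 43920 is true
  source port ≥ 33941: 39993 ≥ 33941 is true
  source on blocklist: yes → true
  NOT TLS handshake observed: no → true
  destination port ≥ 37883: 11949 ≥ 37883 is false
  payload size = 42770 bytes: 36238 == 42770 is false
Combine:
[1.1.1] false OR false = false
[1.1] NOT false = true
[1.2] true AND true = true
[1] exactly-one(true, true) = false
[2.2.1] true OR true = true
[2.2] NOT true = false
[2.3] true OR true = true
[2] false OR false OR true = true
[3.1] false OR true = true
[3.2.1.2.1] false OR false = false
[3.2.1.2] NOT false = true
[3.2.1] true → true = true
[3.2] NOT true = false
[3] true OR false = true
[root] false AND true AND true = false
Overall: false → dropped

Dropped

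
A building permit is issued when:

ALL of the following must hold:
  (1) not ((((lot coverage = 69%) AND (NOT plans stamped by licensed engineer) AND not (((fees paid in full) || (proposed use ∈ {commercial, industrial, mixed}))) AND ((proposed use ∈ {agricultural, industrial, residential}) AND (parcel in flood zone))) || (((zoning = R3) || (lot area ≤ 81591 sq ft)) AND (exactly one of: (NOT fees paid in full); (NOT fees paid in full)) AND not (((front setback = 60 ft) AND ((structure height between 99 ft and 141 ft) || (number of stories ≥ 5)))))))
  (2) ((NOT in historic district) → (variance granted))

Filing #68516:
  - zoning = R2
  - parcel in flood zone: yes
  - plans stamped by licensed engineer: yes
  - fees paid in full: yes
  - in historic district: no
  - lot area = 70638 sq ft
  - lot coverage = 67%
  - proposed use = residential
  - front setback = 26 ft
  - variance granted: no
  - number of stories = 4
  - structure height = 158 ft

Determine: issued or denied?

Atomic conditions:
  lot coverage = 69%: 67 == 69 is false
  NOT plans stamped by licensed engineer: yes → false
  fees paid in full: yes → true
  proposed use ∈ {commercial, industrial, mixed}: residential is not in the set → false
  proposed use ∈ {agricultural, industrial, residential}: residential is in the set → true
  parcel in flood zone: yes → true
  zoning = R3: R2 == R3 is false
  lot area ≤ 81591 sq ft: 70638 ≤ 81591 is true
  NOT fees paid in full: yes → false
  front setback = 60 ft: 26 == 60 is false
  structure height between 99 ft and 141 ft: 158 in [99, 141] is false
  number of stories ≥ 5: 4 ≥ 5 is false
  NOT in historic district: no → true
  variance granted: no → false
Combine:
[1.1.1.3.1] true OR false = true
[1.1.1.3] NOT true = false
[1.1.1.4] true AND true = true
[1.1.1] false AND false AND false AND true = false
[1.1.2.1] false OR true = true
[1.1.2.2] exactly-one(false, false) = false
[1.1.2.3.1.2] false OR false = false
[1.1.2.3.1] false AND false = false
[1.1.2.3] NOT false = true
[1.1.2] true AND false AND true = false
[1.1] false OR false = false
[1] NOT false = true
[2] true → false = false
[root] true AND false = false
Overall: false → denied

Denied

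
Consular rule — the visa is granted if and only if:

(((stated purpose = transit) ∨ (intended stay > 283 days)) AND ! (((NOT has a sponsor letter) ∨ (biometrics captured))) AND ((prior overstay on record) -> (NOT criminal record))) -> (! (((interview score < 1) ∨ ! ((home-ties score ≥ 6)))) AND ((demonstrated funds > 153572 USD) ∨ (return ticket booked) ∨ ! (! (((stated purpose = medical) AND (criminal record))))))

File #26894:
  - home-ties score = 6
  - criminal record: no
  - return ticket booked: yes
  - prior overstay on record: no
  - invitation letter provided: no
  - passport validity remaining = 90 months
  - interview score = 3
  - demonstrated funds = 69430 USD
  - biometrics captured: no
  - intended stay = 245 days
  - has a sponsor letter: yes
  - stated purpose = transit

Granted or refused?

Granted

Atomic conditions:
  stated purpose = transit: transit == transit is true
  intended stay > 283 days: 245 > 283 is false
  NOT has a sponsor letter: yes → false
  biometrics captured: no → false
  prior overstay on record: no → false
  NOT criminal record: no → true
  interview score < 1: 3 < 1 is false
  home-ties score ≥ 6: 6 ≥ 6 is true
  demonstrated funds > 153572 USD: 69430 > 153572 is false
  return ticket booked: yes → true
  stated purpose = medical: transit == medical is false
  criminal record: no → false
Combine:
[1.1] true OR false = true
[1.2.1] false OR false = false
[1.2] NOT false = true
[1.3] false → true (antecedent false ⇒ implication holds) = true
[1] true AND true AND true = true
[2.1.1.2] NOT true = false
[2.1.1] false OR false = false
[2.1] NOT false = true
[2.2.3.1.1] false AND false = false
[2.2.3.1] NOT false = true
[2.2.3] NOT true = false
[2.2] false OR true OR false = true
[2] true AND true = true
[root] true → true = true
Overall: true → granted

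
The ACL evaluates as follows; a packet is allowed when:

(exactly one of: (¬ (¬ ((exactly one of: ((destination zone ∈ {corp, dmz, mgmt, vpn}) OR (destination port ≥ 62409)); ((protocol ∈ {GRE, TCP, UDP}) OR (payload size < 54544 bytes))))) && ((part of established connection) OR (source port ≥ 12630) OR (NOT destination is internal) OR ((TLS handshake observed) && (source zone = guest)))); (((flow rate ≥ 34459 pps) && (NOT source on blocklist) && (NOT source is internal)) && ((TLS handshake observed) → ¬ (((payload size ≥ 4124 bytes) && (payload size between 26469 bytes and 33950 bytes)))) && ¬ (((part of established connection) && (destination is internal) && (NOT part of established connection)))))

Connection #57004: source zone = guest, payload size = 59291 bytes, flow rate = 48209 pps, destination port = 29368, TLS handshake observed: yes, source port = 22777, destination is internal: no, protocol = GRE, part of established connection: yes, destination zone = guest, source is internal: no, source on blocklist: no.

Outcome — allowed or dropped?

Atomic conditions:
  destination zone ∈ {corp, dmz, mgmt, vpn}: guest is not in the set → false
  destination port ≥ 62409: 29368 ≥ 62409 is false
  protocol ∈ {GRE, TCP, UDP}: GRE is in the set → true
  payload size < 54544 bytes: 59291 < 54544 is false
  part of established connection: yes → true
  source port ≥ 12630: 22777 ≥ 12630 is true
  NOT destination is internal: no → true
  TLS handshake observed: yes → true
  source zone = guest: guest == guest is true
  flow rate ≥ 34459 pps: 48209 ≥ 34459 is true
  NOT source on blocklist: no → true
  NOT source is internal: no → true
  payload size ≥ 4124 bytes: 59291 ≥ 4124 is true
  payload size between 26469 bytes and 33950 bytes: 59291 in [26469, 33950] is false
  destination is internal: no → false
  NOT part of established connection: yes → false
Combine:
[1.1.1.1.1] false OR false = false
[1.1.1.1.2] true OR false = true
[1.1.1.1] exactly-one(false, true) = true
[1.1.1] NOT true = false
[1.1] NOT false = true
[1.2.4] true AND true = true
[1.2] true OR true OR true OR true = true
[1] true AND true = true
[2.1] true AND true AND true = true
[2.2.2.1] true AND false = false
[2.2.2] NOT false = true
[2.2] true → true = true
[2.3.1] true AND false AND false = false
[2.3] NOT false = true
[2] true AND true AND true = true
[root] exactly-one(true, true) = false
Overall: false → dropped

Dropped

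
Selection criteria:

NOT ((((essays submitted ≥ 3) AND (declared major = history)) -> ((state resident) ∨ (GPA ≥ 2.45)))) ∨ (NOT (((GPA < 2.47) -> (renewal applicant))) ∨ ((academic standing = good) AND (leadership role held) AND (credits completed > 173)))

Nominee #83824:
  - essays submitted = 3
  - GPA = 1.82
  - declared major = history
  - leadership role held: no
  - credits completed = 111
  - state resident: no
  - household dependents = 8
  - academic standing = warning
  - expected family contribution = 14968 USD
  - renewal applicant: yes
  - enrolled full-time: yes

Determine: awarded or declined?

Awarded

Atomic conditions:
  essays submitted ≥ 3: 3 ≥ 3 is true
  declared major = history: history == history is true
  state resident: no → false
  GPA ≥ 2.45: 1.82 ≥ 2.45 is false
  GPA < 2.47: 1.82 < 2.47 is true
  renewal applicant: yes → true
  academic standing = good: warning == good is false
  leadership role held: no → false
  credits completed > 173: 111 > 173 is false
Combine:
[1.1.1] true AND true = true
[1.1.2] false OR false = false
[1.1] true → false = false
[1] NOT false = true
[2.1.1] true → true = true
[2.1] NOT true = false
[2.2] false AND false AND false = false
[2] false OR false = false
[root] true OR false = true
Overall: true → awarded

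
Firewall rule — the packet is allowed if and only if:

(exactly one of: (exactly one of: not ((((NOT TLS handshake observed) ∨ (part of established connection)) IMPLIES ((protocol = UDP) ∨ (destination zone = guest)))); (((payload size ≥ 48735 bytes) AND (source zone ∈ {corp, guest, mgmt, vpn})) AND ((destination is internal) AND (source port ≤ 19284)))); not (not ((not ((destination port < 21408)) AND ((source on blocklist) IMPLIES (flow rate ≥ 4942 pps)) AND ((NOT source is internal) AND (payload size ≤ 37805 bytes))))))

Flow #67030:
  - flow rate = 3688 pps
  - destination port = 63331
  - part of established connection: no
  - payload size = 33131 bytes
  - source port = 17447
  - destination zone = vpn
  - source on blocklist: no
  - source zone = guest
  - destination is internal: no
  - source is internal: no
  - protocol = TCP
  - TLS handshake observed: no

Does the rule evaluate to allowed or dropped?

Dropped

Atomic conditions:
  NOT TLS handshake observed: no → true
  part of established connection: no → false
  protocol = UDP: TCP == UDP is false
  destination zone = guest: vpn == guest is false
  payload size ≥ 48735 bytes: 33131 ≥ 48735 is false
  source zone ∈ {corp, guest, mgmt, vpn}: guest is in the set → true
  destination is internal: no → false
  source port ≤ 19284: 17447 ≤ 19284 is true
  destination port < 21408: 63331 < 21408 is false
  source on blocklist: no → false
  flow rate ≥ 4942 pps: 3688 ≥ 4942 is false
  NOT source is internal: no → true
  payload size ≤ 37805 bytes: 33131 ≤ 37805 is true
Combine:
[1.1.1.1] true OR false = true
[1.1.1.2] false OR false = false
[1.1.1] true → false = false
[1.1] NOT false = true
[1.2.1] false AND true = false
[1.2.2] false AND true = false
[1.2] false AND false = false
[1] exactly-one(true, false) = true
[2.1.1.1] NOT false = true
[2.1.1.2] false → false (antecedent false ⇒ implication holds) = true
[2.1.1.3] true AND true = true
[2.1.1] true AND true AND true = true
[2.1] NOT true = false
[2] NOT false = true
[root] exactly-one(true, true) = false
Overall: false → dropped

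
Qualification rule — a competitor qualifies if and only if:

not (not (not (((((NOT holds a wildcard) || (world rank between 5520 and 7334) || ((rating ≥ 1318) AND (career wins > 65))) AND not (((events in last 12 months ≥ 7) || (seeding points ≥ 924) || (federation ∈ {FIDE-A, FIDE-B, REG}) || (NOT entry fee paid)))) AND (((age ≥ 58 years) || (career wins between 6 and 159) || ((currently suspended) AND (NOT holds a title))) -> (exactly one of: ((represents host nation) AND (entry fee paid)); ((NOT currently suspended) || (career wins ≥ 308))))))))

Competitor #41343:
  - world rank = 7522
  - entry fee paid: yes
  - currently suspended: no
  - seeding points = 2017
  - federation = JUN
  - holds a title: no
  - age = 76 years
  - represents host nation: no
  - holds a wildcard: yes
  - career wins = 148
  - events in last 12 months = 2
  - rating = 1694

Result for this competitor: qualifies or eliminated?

Qualifies

Atomic conditions:
  NOT holds a wildcard: yes → false
  world rank between 5520 and 7334: 7522 in [5520, 7334] is false
  rating ≥ 1318: 1694 ≥ 1318 is true
  career wins > 65: 148 > 65 is true
  events in last 12 months ≥ 7: 2 ≥ 7 is false
  seeding points ≥ 924: 2017 ≥ 924 is true
  federation ∈ {FIDE-A, FIDE-B, REG}: JUN is not in the set → false
  NOT entry fee paid: yes → false
  age ≥ 58 years: 76 ≥ 58 is true
  career wins between 6 and 159: 148 in [6, 159] is true
  currently suspended: no → false
  NOT holds a title: no → true
  represents host nation: no → false
  entry fee paid: yes → true
  NOT currently suspended: no → true
  career wins ≥ 308: 148 ≥ 308 is false
Combine:
[1.1.1.1.1.3] true AND true = true
[1.1.1.1.1] false OR false OR true = true
[1.1.1.1.2.1] false OR true OR false OR false = true
[1.1.1.1.2] NOT true = false
[1.1.1.1] true AND false = false
[1.1.1.2.1.3] false AND true = false
[1.1.1.2.1] true OR true OR false = true
[1.1.1.2.2.1] false AND true = false
[1.1.1.2.2.2] true OR false = true
[1.1.1.2.2] exactly-one(false, true) = true
[1.1.1.2] true → true = true
[1.1.1] false AND true = false
[1.1] NOT false = true
[1] NOT true = false
[root] NOT false = true
Overall: true → qualifies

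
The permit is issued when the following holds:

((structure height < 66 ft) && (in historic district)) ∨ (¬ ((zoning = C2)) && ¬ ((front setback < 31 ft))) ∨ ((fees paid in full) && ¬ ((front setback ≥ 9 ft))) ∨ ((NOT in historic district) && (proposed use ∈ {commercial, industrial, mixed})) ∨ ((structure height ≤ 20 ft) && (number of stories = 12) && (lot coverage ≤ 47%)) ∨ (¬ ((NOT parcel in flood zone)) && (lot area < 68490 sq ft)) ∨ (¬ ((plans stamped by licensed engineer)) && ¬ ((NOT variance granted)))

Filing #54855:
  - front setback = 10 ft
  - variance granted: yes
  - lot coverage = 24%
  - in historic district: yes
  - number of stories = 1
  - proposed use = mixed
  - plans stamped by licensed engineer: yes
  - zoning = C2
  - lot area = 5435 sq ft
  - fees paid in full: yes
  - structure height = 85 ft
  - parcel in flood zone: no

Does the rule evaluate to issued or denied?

Atomic conditions:
  structure height < 66 ft: 85 < 66 is false
  in historic district: yes → true
  zoning = C2: C2 == C2 is true
  front setback < 31 ft: 10 < 31 is true
  fees paid in full: yes → true
  front setback ≥ 9 ft: 10 ≥ 9 is true
  NOT in historic district: yes → false
  proposed use ∈ {commercial, industrial, mixed}: mixed is in the set → true
  structure height ≤ 20 ft: 85 ≤ 20 is false
  number of stories = 12: 1 == 12 is false
  lot coverage ≤ 47%: 24 ≤ 47 is true
  NOT parcel in flood zone: no → true
  lot area < 68490 sq ft: 5435 < 68490 is true
  plans stamped by licensed engineer: yes → true
  NOT variance granted: yes → false
Combine:
[1] false AND true = false
[2.1] NOT true = false
[2.2] NOT true = false
[2] false AND false = false
[3.2] NOT true = false
[3] true AND false = false
[4] false AND true = false
[5] false AND false AND true = false
[6.1] NOT true = false
[6] false AND true = false
[7.1] NOT true = false
[7.2] NOT false = true
[7] false AND true = false
[root] false OR false OR false OR false OR false OR false OR false = false
Overall: false → denied

Denied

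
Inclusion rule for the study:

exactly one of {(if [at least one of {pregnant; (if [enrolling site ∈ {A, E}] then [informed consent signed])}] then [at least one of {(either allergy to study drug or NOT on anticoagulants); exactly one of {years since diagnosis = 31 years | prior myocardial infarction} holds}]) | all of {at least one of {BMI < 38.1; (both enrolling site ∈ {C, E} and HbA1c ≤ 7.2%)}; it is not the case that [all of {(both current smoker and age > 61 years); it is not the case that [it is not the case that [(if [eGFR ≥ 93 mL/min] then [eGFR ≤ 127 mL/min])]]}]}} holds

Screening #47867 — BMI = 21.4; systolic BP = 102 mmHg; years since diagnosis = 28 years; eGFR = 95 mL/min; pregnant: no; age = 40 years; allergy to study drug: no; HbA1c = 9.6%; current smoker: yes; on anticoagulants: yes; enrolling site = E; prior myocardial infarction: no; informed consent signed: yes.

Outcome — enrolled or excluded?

Enrolled

Atomic conditions:
  pregnant: no → false
  enrolling site ∈ {A, E}: E is in the set → true
  informed consent signed: yes → true
  allergy to study drug: no → false
  NOT on anticoagulants: yes → false
  years since diagnosis = 31 years: 28 == 31 is false
  prior myocardial infarction: no → false
  BMI < 38.1: 21.4 < 38.1 is true
  enrolling site ∈ {C, E}: E is in the set → true
  HbA1c ≤ 7.2%: 9.6 ≤ 7.2 is false
  current smoker: yes → true
  age > 61 years: 40 > 61 is false
  eGFR ≥ 93 mL/min: 95 ≥ 93 is true
  eGFR ≤ 127 mL/min: 95 ≤ 127 is true
Combine:
[1.1.2] true → true = true
[1.1] false OR true = true
[1.2.1] false OR false = false
[1.2.2] exactly-one(false, false) = false
[1.2] false OR false = false
[1] true → false = false
[2.1.2] true AND false = false
[2.1] true OR false = true
[2.2.1.1] true AND false = false
[2.2.1.2.1.1] true → true = true
[2.2.1.2.1] NOT true = false
[2.2.1.2] NOT false = true
[2.2.1] false AND true = false
[2.2] NOT false = true
[2] true AND true = true
[root] exactly-one(false, true) = true
Overall: true → enrolled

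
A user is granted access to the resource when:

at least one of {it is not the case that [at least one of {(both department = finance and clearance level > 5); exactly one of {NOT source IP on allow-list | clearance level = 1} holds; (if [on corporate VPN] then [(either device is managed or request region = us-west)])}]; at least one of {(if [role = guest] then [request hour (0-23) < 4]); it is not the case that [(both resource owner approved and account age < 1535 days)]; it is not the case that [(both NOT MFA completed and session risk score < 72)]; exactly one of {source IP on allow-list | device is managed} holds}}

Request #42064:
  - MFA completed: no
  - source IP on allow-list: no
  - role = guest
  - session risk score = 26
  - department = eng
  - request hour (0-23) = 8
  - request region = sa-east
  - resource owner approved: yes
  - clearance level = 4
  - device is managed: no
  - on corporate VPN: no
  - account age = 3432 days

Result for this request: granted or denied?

Granted

Atomic conditions:
  department = finance: eng == finance is false
  clearance level > 5: 4 > 5 is false
  NOT source IP on allow-list: no → true
  clearance level = 1: 4 == 1 is false
  on corporate VPN: no → false
  device is managed: no → false
  request region = us-west: sa-east == us-west is false
  role = guest: guest == guest is true
  request hour (0-23) < 4: 8 < 4 is false
  resource owner approved: yes → true
  account age < 1535 days: 3432 < 1535 is false
  NOT MFA completed: no → true
  session risk score < 72: 26 < 72 is true
  source IP on allow-list: no → false
Combine:
[1.1.1] false AND false = false
[1.1.2] exactly-one(true, false) = true
[1.1.3.2] false OR false = false
[1.1.3] false → false (antecedent false ⇒ implication holds) = true
[1.1] false OR true OR true = true
[1] NOT true = false
[2.1] true → false = false
[2.2.1] true AND false = false
[2.2] NOT false = true
[2.3.1] true AND true = true
[2.3] NOT true = false
[2.4] exactly-one(false, false) = false
[2] false OR true OR false OR false = true
[root] false OR true = true
Overall: true → granted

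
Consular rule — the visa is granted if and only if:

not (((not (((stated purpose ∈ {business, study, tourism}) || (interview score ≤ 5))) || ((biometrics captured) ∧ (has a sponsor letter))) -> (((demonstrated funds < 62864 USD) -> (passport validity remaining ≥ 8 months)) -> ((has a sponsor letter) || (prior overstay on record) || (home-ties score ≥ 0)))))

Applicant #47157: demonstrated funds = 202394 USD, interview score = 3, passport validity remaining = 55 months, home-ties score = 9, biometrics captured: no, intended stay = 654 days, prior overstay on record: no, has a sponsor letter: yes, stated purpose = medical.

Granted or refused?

Atomic conditions:
  stated purpose ∈ {business, study, tourism}: medical is not in the set → false
  interview score ≤ 5: 3 ≤ 5 is true
  biometrics captured: no → false
  has a sponsor letter: yes → true
  demonstrated funds < 62864 USD: 202394 < 62864 is false
  passport validity remaining ≥ 8 months: 55 ≥ 8 is true
  prior overstay on record: no → false
  home-ties score ≥ 0: 9 ≥ 0 is true
Combine:
[1.1.1.1] false OR true = true
[1.1.1] NOT true = false
[1.1.2] false AND true = false
[1.1] false OR false = false
[1.2.1] false → true (antecedent false ⇒ implication holds) = true
[1.2.2] true OR false OR true = true
[1.2] true → true = true
[1] false → true (antecedent false ⇒ implication holds) = true
[root] NOT true = false
Overall: false → refused

Refused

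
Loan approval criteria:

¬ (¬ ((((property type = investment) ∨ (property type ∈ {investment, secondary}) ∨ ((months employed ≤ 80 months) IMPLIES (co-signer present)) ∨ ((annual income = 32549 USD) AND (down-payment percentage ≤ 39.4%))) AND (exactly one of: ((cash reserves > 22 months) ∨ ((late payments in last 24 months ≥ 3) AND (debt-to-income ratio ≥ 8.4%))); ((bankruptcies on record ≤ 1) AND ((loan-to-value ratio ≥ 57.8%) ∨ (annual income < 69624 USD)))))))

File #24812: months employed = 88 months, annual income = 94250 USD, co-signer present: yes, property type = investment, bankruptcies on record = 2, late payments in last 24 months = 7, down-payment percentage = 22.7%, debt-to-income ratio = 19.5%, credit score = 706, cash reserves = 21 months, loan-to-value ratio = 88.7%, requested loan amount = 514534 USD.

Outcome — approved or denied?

Atomic conditions:
  property type = investment: investment == investment is true
  property type ∈ {investment, secondary}: investment is in the set → true
  months employed ≤ 80 months: 88 ≤ 80 is false
  co-signer present: yes → true
  annual income = 32549 USD: 94250 == 32549 is false
  down-payment percentage ≤ 39.4%: 22.7 ≤ 39.4 is true
  cash reserves > 22 months: 21 > 22 is false
  late payments in last 24 months ≥ 3: 7 ≥ 3 is true
  debt-to-income ratio ≥ 8.4%: 19.5 ≥ 8.4 is true
  bankruptcies on record ≤ 1: 2 ≤ 1 is false
  loan-to-value ratio ≥ 57.8%: 88.7 ≥ 57.8 is true
  annual income < 69624 USD: 94250 < 69624 is false
Combine:
[1.1.1.3] false → true (antecedent false ⇒ implication holds) = true
[1.1.1.4] false AND true = false
[1.1.1] true OR true OR true OR false = true
[1.1.2.1.2] true AND true = true
[1.1.2.1] false OR true = true
[1.1.2.2.2] true OR false = true
[1.1.2.2] false AND true = false
[1.1.2] exactly-one(true, false) = true
[1.1] true AND true = true
[1] NOT true = false
[root] NOT false = true
Overall: true → approved

Approved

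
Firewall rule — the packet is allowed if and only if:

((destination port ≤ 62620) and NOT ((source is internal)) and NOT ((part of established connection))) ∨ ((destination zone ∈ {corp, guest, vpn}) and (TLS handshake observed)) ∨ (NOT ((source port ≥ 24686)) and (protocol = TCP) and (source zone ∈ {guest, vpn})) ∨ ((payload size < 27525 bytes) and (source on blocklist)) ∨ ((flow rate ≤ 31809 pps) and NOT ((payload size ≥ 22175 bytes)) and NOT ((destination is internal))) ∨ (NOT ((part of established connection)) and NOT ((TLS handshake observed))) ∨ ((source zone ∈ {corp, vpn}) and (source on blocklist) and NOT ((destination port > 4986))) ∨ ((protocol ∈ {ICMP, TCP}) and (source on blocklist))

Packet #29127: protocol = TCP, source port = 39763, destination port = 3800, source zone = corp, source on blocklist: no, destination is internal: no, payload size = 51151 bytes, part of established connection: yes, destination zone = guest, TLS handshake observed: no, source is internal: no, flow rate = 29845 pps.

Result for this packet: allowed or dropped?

Atomic conditions:
  destination port ≤ 62620: 3800 ≤ 62620 is true
  source is internal: no → false
  part of established connection: yes → true
  destination zone ∈ {corp, guest, vpn}: guest is in the set → true
  TLS handshake observed: no → false
  source port ≥ 24686: 39763 ≥ 24686 is true
  protocol = TCP: TCP == TCP is true
  source zone ∈ {guest, vpn}: corp is not in the set → false
  payload size < 27525 bytes: 51151 < 27525 is false
  source on blocklist: no → false
  flow rate ≤ 31809 pps: 29845 ≤ 31809 is true
  payload size ≥ 22175 bytes: 51151 ≥ 22175 is true
  destination is internal: no → false
  source zone ∈ {corp, vpn}: corp is in the set → true
  destination port > 4986: 3800 > 4986 is false
  protocol ∈ {ICMP, TCP}: TCP is in the set → true
Combine:
[1.2] NOT false = true
[1.3] NOT true = false
[1] true AND true AND false = false
[2] true AND false = false
[3.1] NOT true = false
[3] false AND true AND false = false
[4] false AND false = false
[5.2] NOT true = false
[5.3] NOT false = true
[5] true AND false AND true = false
[6.1] NOT true = false
[6.2] NOT false = true
[6] false AND true = false
[7.3] NOT false = true
[7] true AND false AND true = false
[8] true AND false = false
[root] false OR false OR false OR false OR false OR false OR false OR false = false
Overall: false → dropped

Dropped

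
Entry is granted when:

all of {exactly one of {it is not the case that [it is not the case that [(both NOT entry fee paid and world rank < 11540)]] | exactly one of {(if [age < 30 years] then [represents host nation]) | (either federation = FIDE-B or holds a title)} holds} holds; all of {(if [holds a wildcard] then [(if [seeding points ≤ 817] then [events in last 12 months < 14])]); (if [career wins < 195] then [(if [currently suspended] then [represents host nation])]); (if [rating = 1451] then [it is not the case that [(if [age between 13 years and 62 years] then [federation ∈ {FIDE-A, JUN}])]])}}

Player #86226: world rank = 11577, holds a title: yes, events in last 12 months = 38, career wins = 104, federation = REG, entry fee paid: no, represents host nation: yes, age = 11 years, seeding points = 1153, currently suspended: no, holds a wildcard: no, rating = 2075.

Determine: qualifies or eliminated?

Atomic conditions:
  NOT entry fee paid: no → true
  world rank < 11540: 11577 < 11540 is false
  age < 30 years: 11 < 30 is true
  represents host nation: yes → true
  federation = FIDE-B: REG == FIDE-B is false
  holds a title: yes → true
  holds a wildcard: no → false
  seeding points ≤ 817: 1153 ≤ 817 is false
  events in last 12 months < 14: 38 < 14 is false
  career wins < 195: 104 < 195 is true
  currently suspended: no → false
  rating = 1451: 2075 == 1451 is false
  age between 13 years and 62 years: 11 in [13, 62] is false
  federation ∈ {FIDE-A, JUN}: REG is not in the set → false
Combine:
[1.1.1.1] true AND false = false
[1.1.1] NOT false = true
[1.1] NOT true = false
[1.2.1] true → true = true
[1.2.2] false OR true = true
[1.2] exactly-one(true, true) = false
[1] exactly-one(false, false) = false
[2.1.2] false → false (antecedent false ⇒ implication holds) = true
[2.1] false → true (antecedent false ⇒ implication holds) = true
[2.2.2] false → true (antecedent false ⇒ implication holds) = true
[2.2] true → true = true
[2.3.2.1] false → false (antecedent false ⇒ implication holds) = true
[2.3.2] NOT true = false
[2.3] false → false (antecedent false ⇒ implication holds) = true
[2] true AND true AND true = true
[root] false AND true = false
Overall: false → eliminated

Eliminated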